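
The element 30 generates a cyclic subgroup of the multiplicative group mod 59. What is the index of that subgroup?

1

The order of 30 must divide φ(59) = 59 − 1 = 58 = 2 · 29.
Divisors of 58: 1, 2, 29, 58.
Compute 30^d (mod 59) for the divisors d until we hit 1:
30^1 ≡ 30 (mod 59)
30^2 ≡ 15 (mod 59)
30^29 ≡ 58 (mod 59)
30^58 ≡ 1 (mod 59) ✓
So ord_59(30) = 58, hence |⟨30⟩| = 58.
The index is φ(59) / ord(30) = 58 / 58 = 1.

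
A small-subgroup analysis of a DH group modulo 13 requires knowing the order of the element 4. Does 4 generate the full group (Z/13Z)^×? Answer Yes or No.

φ(13) = 13 − 1 = 12 = 2^2 · 3.
An element g generates (Z/13Z)^× iff g^(12/q) ≢ 1 (mod 13) for each prime q ∈ {2, 3}.
4^6 ≡ 1 (mod 13)  [q = 2: ≡ 1 ✗]
4^4 ≡ 9 (mod 13)  [q = 3: ≢ 1 ✓]
Since 4^6 ≡ 1, the order of 4 divides 6 < 12, so 4 is not a primitive root.

No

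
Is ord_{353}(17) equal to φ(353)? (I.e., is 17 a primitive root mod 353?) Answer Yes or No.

No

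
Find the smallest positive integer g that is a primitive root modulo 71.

7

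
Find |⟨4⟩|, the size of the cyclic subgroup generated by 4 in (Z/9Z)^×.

3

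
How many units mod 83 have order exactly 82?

40

φ(83) = 83 − 1 = 82 = 2 · 41.
Since (Z/83Z)^× is cyclic of order 82, the number of elements of order d is φ(d) when d | 82 and 0 otherwise.
82 = 2 · 41 divides 82, and φ(82) = 40.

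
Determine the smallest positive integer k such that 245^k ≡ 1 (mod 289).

272

Since 245 ∈ (Z/289Z)^×, its order divides φ(289) = φ(17^2) = 17·(17−1) = 272 = 2^4 · 17.
Divisors of 272: 1, 2, 4, 8, 16, 17, 34, 68, 136, 272.
Compute 245^d (mod 289) for the divisors d until we hit 1:
245^1 ≡ 245
245^2 ≡ 202
245^4 ≡ 55
245^8 ≡ 135
245^16 ≡ 18
245^17 ≡ 75
245^34 ≡ 134
245^68 ≡ 38
245^136 ≡ 288
245^272 ≡ 1
So ord_289(245) = 272.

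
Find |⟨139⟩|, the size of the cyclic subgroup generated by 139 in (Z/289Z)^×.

By Lagrange's theorem, ord_289(139) divides φ(289) = φ(17^2) = 17·(17−1) = 272 = 2^4 · 17.
Divisors of 272: 1, 2, 4, 8, 16, 17, 34, 68, 136, 272.
Check 139^d mod 289 for each divisor in increasing order:
139^1 ≡ 139 (mod 289)
139^2 ≡ 247 (mod 289)
139^4 ≡ 30 (mod 289)
139^8 ≡ 33 (mod 289)
139^16 ≡ 222 (mod 289)
139^17 ≡ 224 (mod 289)
139^34 ≡ 179 (mod 289)
139^68 ≡ 251 (mod 289)
139^136 ≡ 288 (mod 289)
139^272 ≡ 1 (mod 289) ✓
Therefore the multiplicative order of 139 modulo 289 is 272.

272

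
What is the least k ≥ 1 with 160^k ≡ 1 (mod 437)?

6

The order of 160 must divide φ(437) = φ(19·23) = (19−1)·(23−1) = 18·22 = 396 = 2^2 · 3^2 · 11.
Divisors of 396: 1, 2, 3, 4, 6, 9, 11, 12, 18, 22, 33, 36, 44, 66, 99, 132, 198, 396.
Evaluate successive powers at the divisors of 396:
160^1 ≡ 160
160^2 ≡ 254
160^3 ≡ 436
160^4 ≡ 277
160^6 ≡ 1
Hence ord(160) = 6.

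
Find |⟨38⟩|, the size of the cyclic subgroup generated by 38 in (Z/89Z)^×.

Since 38 ∈ (Z/89Z)^×, its order divides φ(89) = 89 − 1 = 88 = 2^3 · 11.
Divisors of 88: 1, 2, 4, 8, 11, 22, 44, 88.
Check 38^d mod 89 for each divisor in increasing order:
38^1 ≡ 38
38^2 ≡ 20
38^4 ≡ 44
38^8 ≡ 67
38^11 ≡ 12
38^22 ≡ 55
38^44 ≡ 88
38^88 ≡ 1
Therefore the multiplicative order of 38 modulo 89 is 88.

88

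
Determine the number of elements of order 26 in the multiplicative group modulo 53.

φ(53) = 53 − 1 = 52 = 2^2 · 13.
Since (Z/53Z)^× is cyclic of order 52, the number of elements of order d is φ(d) when d | 52 and 0 otherwise.
26 = 2 · 13 divides 52, and φ(26) = 12.

12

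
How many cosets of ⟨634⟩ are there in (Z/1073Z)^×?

The order of 634 must divide φ(1073) = φ(29·37) = (29−1)·(37−1) = 28·36 = 1008 = 2^4 · 3^2 · 7.
Divisors of 1008: 1, 2, 3, 4, 6, 7, 8, 9, 12, 14, 16, 18, 21, 24, 28, 36, 42, 48, 56, 63, 72, 84, 112, 126, 144, 168, 252, 336, 504, 1008.
Check 634^d mod 1073 for each divisor in increasing order:
634^1 ≡ 634 (mod 1073)
634^2 ≡ 654 (mod 1073)
634^3 ≡ 458 (mod 1073)
634^4 ≡ 662 (mod 1073)
634^6 ≡ 529 (mod 1073)
634^7 ≡ 610 (mod 1073)
634^8 ≡ 460 (mod 1073)
634^9 ≡ 857 (mod 1073)
634^12 ≡ 861 (mod 1073)
634^14 ≡ 842 (mod 1073)
634^16 ≡ 219 (mod 1073)
634^18 ≡ 517 (mod 1073)
634^21 ≡ 726 (mod 1073)
634^24 ≡ 951 (mod 1073)
634^28 ≡ 784 (mod 1073)
634^36 ≡ 112 (mod 1073)
634^42 ≡ 233 (mod 1073)
634^48 ≡ 935 (mod 1073)
634^56 ≡ 900 (mod 1073)
634^63 ≡ 697 (mod 1073)
634^72 ≡ 741 (mod 1073)
634^84 ≡ 639 (mod 1073)
634^112 ≡ 958 (mod 1073)
634^126 ≡ 813 (mod 1073)
634^144 ≡ 778 (mod 1073)
634^168 ≡ 581 (mod 1073)
634^252 ≡ 1 (mod 1073) ✓
The order of 634 is 252, so the subgroup it generates has 252 elements.
[(Z/1073Z)^× : ⟨634⟩] = 1008/252 = 4.

4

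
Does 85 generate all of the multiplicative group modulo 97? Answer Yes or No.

φ(97) = 97 − 1 = 96 = 2^5 · 3.
An element g generates (Z/97Z)^× iff g^(96/q) ≢ 1 (mod 97) for each prime q ∈ {2, 3}.
85^48 ≡ 1 (mod 97)  [q = 2: ≡ 1 ✗]
85^32 ≡ 1 (mod 97)  [q = 3: ≡ 1 ✗]
The check at q = 2 fails, so 85 generates a proper subgroup.

No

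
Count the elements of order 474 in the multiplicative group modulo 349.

φ(349) = 349 − 1 = 348 = 2^2 · 3 · 29.
In a cyclic group of order 348, there are φ(d) elements of order d for each divisor d of 348, and zero for non-divisors.
474 does not divide 348, so no element of (Z/349Z)^× has order 474.

0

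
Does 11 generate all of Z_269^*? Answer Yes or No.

φ(269) = 269 − 1 = 268 = 2^2 · 67.
Test 11^(268/q) mod 269 for each prime factor q of 268:
11^134 ≡ 1 (mod 269)  [q = 2: ≡ 1 ✗]
11^4 ≡ 115 (mod 269)  [q = 67: ≢ 1 ✓]
11^134 ≡ 1 shows ord(11) | 134, strictly less than φ(269); not a primitive root.

No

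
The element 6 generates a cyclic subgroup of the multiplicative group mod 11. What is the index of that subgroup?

1

By Lagrange's theorem, ord_11(6) divides φ(11) = 11 − 1 = 10 = 2 · 5.
Divisors of 10: 1, 2, 5, 10.
Compute 6^d (mod 11) for the divisors d until we hit 1:
6^1 ≡ 6 (mod 11)
6^2 ≡ 3 (mod 11)
6^5 ≡ 10 (mod 11)
6^10 ≡ 1 (mod 11) ✓
So ord_11(6) = 10, hence |⟨6⟩| = 10.
The index is φ(11) / ord(6) = 10 / 10 = 1.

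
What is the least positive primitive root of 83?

φ(83) = 83 − 1 = 82 = 2 · 41.
Test candidates g = 2, 3, … against the prime factors q ∈ {2, 41} of φ(83): g is a generator iff g^(82/q) ≢ 1 for every such q.
g = 2: 2^41 ≡ 82; 2^2 ≡ 4 — none is 1, so 2 is a primitive root.
So 2 is the smallest generator of (Z/83Z)^×.

2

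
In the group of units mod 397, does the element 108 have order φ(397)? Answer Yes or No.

φ(397) = 397 − 1 = 396 = 2^2 · 3^2 · 11.
An element g generates (Z/397Z)^× iff g^(396/q) ≢ 1 (mod 397) for each prime q ∈ {2, 3, 11}.
108^198 ≡ 1 (mod 397)  [q = 2: ≡ 1 ✗]
108^132 ≡ 1 (mod 397)  [q = 3: ≡ 1 ✗]
108^36 ≡ 31 (mod 397)  [q = 11: ≢ 1 ✓]
Since 108^198 ≡ 1, the order of 108 divides 198 < 396, so 108 is not a primitive root.

No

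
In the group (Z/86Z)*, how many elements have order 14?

φ(86) = φ(2)·φ(43) = 1·42 = 42 = 2 · 3 · 7.
Since (Z/86Z)^× is cyclic of order 42, the number of elements of order d is φ(d) when d | 42 and 0 otherwise.
14 = 2 · 7 divides 42, and φ(14) = 6.

6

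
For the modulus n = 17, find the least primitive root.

3

φ(17) = 17 − 1 = 16 = 2^4.
Test candidates g = 2, 3, … against the prime factors q ∈ {2} of φ(17): g is a generator iff g^(16/q) ≢ 1 for every such q.
g = 2: 2^8 ≡ 1 — hits 1, so not a primitive root.
g = 3: 3^8 ≡ 16 — none is 1, so 3 is a primitive root.
Hence the least primitive root of 17 is 3.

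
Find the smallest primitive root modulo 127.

φ(127) = 127 − 1 = 126 = 2 · 3^2 · 7.
g is a primitive root iff g^(126/q) ≢ 1 (mod 127) for each prime q ∈ {2, 3, 7}.
g = 2: 2^63 ≡ 1 — hits 1, so not a primitive root.
g = 3: 3^63 ≡ 126; 3^42 ≡ 107; 3^18 ≡ 4 — none is 1, so 3 is a primitive root.
Hence the least primitive root of 127 is 3.

3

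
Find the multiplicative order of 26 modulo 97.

96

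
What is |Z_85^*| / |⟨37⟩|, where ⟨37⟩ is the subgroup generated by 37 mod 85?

The order of 37 must divide φ(85) = φ(5·17) = (5−1)·(17−1) = 4·16 = 64 = 2^6.
Divisors of 64: 1, 2, 4, 8, 16, 32, 64.
Check 37^d mod 85 for each divisor in increasing order:
37^1 ≡ 37
37^2 ≡ 9
37^4 ≡ 81
37^8 ≡ 16
37^16 ≡ 1
So ord_85(37) = 16, hence |⟨37⟩| = 16.
[(Z/85Z)^× : ⟨37⟩] = 64/16 = 4.

4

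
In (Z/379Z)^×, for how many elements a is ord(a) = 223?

0

φ(379) = 379 − 1 = 378 = 2 · 3^3 · 7.
(Z/379Z)^× is cyclic (|G| = 378); a cyclic group of order m has exactly φ(d) elements of each order d | m, and none otherwise.
Here 378 is not a multiple of 223, so there are no elements of order 223.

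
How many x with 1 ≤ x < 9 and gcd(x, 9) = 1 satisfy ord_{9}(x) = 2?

1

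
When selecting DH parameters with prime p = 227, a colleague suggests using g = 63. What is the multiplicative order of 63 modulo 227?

113

By Lagrange's theorem, ord_227(63) divides φ(227) = 227 − 1 = 226 = 2 · 113.
Divisors of 226: 1, 2, 113, 226.
Compute 63^d (mod 227) for the divisors d until we hit 1:
63^1 ≡ 63
63^2 ≡ 110
63^113 ≡ 1
Hence ord(63) = 113.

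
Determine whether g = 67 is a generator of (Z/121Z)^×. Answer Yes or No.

No

φ(121) = φ(11^2) = 11·(11−1) = 110 = 2 · 5 · 11.
Test 67^(110/q) mod 121 for each prime factor q of 110:
67^55 ≡ 1 (mod 121)  [q = 2: ≡ 1 ✗]
67^22 ≡ 1 (mod 121)  [q = 5: ≡ 1 ✗]
67^10 ≡ 56 (mod 121)  [q = 11: ≢ 1 ✓]
The check at q = 2 fails, so 67 generates a proper subgroup.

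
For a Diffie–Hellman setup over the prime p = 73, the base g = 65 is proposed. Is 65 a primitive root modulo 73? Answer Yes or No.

No

φ(73) = 73 − 1 = 72 = 2^3 · 3^2.
65 is a primitive root mod 73 iff 65^(φ(73)/q) ≢ 1 for every prime q | φ(73), i.e. q ∈ {2, 3}.
65^36 ≡ 1 (mod 73)  [q = 2: ≡ 1 ✗]
65^24 ≡ 1 (mod 73)  [q = 3: ≡ 1 ✗]
65^36 ≡ 1 shows ord(65) | 36, strictly less than φ(73); not a primitive root.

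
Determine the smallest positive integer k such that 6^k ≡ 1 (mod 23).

11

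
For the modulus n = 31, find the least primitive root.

3

φ(31) = 31 − 1 = 30 = 2 · 3 · 5.
Test candidates g = 2, 3, … against the prime factors q ∈ {2, 3, 5} of φ(31): g is a generator iff g^(30/q) ≢ 1 for every such q.
g = 2: 2^15 ≡ 1 — hits 1, so not a primitive root.
g = 3: 3^15 ≡ 30; 3^10 ≡ 25; 3^6 ≡ 16 — none is 1, so 3 is a primitive root.
The smallest primitive root modulo 31 is 3.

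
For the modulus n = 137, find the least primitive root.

φ(137) = 137 − 1 = 136 = 2^3 · 17.
g is a primitive root iff g^(136/q) ≢ 1 (mod 137) for each prime q ∈ {2, 17}.
g = 2: 2^68 ≡ 1 — hits 1, so not a primitive root.
g = 3: 3^68 ≡ 136; 3^8 ≡ 122 — none is 1, so 3 is a primitive root.
The smallest primitive root modulo 137 is 3.

3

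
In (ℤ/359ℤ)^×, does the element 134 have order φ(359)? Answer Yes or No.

φ(359) = 359 − 1 = 358 = 2 · 179.
An element g generates (Z/359Z)^× iff g^(358/q) ≢ 1 (mod 359) for each prime q ∈ {2, 179}.
134^179 ≡ 358 (mod 359)  [q = 2: ≢ 1 ✓]
134^2 ≡ 6 (mod 359)  [q = 179: ≢ 1 ✓]
None equal 1, so ord_359(134) = 358: 134 is a primitive root.

Yes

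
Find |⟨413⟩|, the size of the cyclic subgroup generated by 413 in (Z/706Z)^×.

16

By Lagrange's theorem, ord_706(413) divides φ(706) = φ(2)·φ(353) = 1·352 = 352 = 2^5 · 11.
Divisors of 352: 1, 2, 4, 8, 11, 16, 22, 32, 44, 88, 176, 352.
Check 413^d mod 706 for each divisor in increasing order:
413^1 ≡ 413 (mod 706)
413^2 ≡ 423 (mod 706)
413^4 ≡ 311 (mod 706)
413^8 ≡ 705 (mod 706)
413^11 ≡ 389 (mod 706)
413^16 ≡ 1 (mod 706) ✓
The smallest such exponent is 16, so the order of 413 is 16.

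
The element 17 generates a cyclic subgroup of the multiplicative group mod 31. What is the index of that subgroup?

1

By Lagrange's theorem, ord_31(17) divides φ(31) = 31 − 1 = 30 = 2 · 3 · 5.
Divisors of 30: 1, 2, 3, 5, 6, 10, 15, 30.
Test each divisor d:
17^1 ≡ 17
17^2 ≡ 10
17^3 ≡ 15
17^5 ≡ 26
17^6 ≡ 8
17^10 ≡ 25
17^15 ≡ 30
17^30 ≡ 1
The order of 17 is 30, so the subgroup it generates has 30 elements.
[(Z/31Z)^× : ⟨17⟩] = 30/30 = 1.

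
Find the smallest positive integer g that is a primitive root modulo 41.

6

φ(41) = 41 − 1 = 40 = 2^3 · 5.
Test candidates g = 2, 3, … against the prime factors q ∈ {2, 5} of φ(41): g is a generator iff g^(40/q) ≢ 1 for every such q.
g = 2: 2^20 ≡ 1 — hits 1, so not a primitive root.
g = 3: 3^20 ≡ 40; 3^8 ≡ 1 — hits 1, so not a primitive root.
g = 4: 4^20 ≡ 1 — hits 1, so not a primitive root.
g = 5: 5^20 ≡ 1 — hits 1, so not a primitive root.
g = 6: 6^20 ≡ 40; 6^8 ≡ 10 — none is 1, so 6 is a primitive root.
The smallest primitive root modulo 41 is 6.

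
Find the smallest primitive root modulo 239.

7

φ(239) = 239 − 1 = 238 = 2 · 7 · 17.
Test candidates g = 2, 3, … against the prime factors q ∈ {2, 7, 17} of φ(239): g is a generator iff g^(238/q) ≢ 1 for every such q.
g = 2: 2^119 ≡ 1 — hits 1, so not a primitive root.
g = 3: 3^119 ≡ 1 — hits 1, so not a primitive root.
g = 4: 4^119 ≡ 1 — hits 1, so not a primitive root.
g = 5: 5^119 ≡ 1 — hits 1, so not a primitive root.
g = 6: 6^119 ≡ 1 — hits 1, so not a primitive root.
g = 7: 7^119 ≡ 238; 7^34 ≡ 24; 7^14 ≡ 211 — none is 1, so 7 is a primitive root.
Hence the least primitive root of 239 is 7.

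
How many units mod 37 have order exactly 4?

φ(37) = 37 − 1 = 36 = 2^2 · 3^2.
In a cyclic group of order 36, there are φ(d) elements of order d for each divisor d of 36, and zero for non-divisors.
4 = 2^2 divides 36, and φ(4) = 2.

2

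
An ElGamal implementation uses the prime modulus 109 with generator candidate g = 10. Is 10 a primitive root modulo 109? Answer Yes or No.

Yes

φ(109) = 109 − 1 = 108 = 2^2 · 3^3.
Test 10^(108/q) mod 109 for each prime factor q of 108:
10^54 ≡ 108 (mod 109)  [q = 2: ≢ 1 ✓]
10^36 ≡ 63 (mod 109)  [q = 3: ≢ 1 ✓]
None equal 1, so ord_109(10) = 108: 10 is a primitive root.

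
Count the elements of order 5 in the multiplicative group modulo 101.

4

φ(101) = 101 − 1 = 100 = 2^2 · 5^2.
In a cyclic group of order 100, there are φ(d) elements of order d for each divisor d of 100, and zero for non-divisors.
5 | 100, and φ(5) = 5 − 1 = 4.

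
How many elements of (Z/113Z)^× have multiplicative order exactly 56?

24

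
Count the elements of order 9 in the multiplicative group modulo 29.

0

φ(29) = 29 − 1 = 28 = 2^2 · 7.
(Z/29Z)^× is cyclic (|G| = 28); a cyclic group of order m has exactly φ(d) elements of each order d | m, and none otherwise.
9 does not divide 28, so no element of (Z/29Z)^× has order 9.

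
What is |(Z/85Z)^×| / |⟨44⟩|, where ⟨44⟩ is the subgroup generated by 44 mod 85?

The order of 44 must divide φ(85) = φ(5·17) = (5−1)·(17−1) = 4·16 = 64 = 2^6.
Divisors of 64: 1, 2, 4, 8, 16, 32, 64.
Check 44^d mod 85 for each divisor in increasing order:
44^1 ≡ 44
44^2 ≡ 66
44^4 ≡ 21
44^8 ≡ 16
44^16 ≡ 1
The order of 44 is 16, so the subgroup it generates has 16 elements.
[(Z/85Z)^× : ⟨44⟩] = 64/16 = 4.

4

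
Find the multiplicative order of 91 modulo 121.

55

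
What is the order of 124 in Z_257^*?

128

The order of 124 must divide φ(257) = 257 − 1 = 256 = 2^8.
Divisors of 256: 1, 2, 4, 8, 16, 32, 64, 128, 256.
Check 124^d mod 257 for each divisor in increasing order:
124^1 ≡ 124
124^2 ≡ 213
124^4 ≡ 137
124^8 ≡ 8
124^16 ≡ 64
124^32 ≡ 241
124^64 ≡ 256
124^128 ≡ 1
Hence ord(124) = 128.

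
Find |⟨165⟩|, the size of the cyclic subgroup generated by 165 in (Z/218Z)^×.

108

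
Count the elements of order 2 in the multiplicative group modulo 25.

1

φ(25) = φ(5^2) = 5·(5−1) = 20 = 2^2 · 5.
Since (Z/25Z)^× is cyclic of order 20, the number of elements of order d is φ(d) when d | 20 and 0 otherwise.
2 | 20, and φ(2) = 2 − 1 = 1.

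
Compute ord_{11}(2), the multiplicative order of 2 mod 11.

10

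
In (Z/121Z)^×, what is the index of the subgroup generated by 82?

Since 82 ∈ (Z/121Z)^×, its order divides φ(121) = φ(11^2) = 11·(11−1) = 110 = 2 · 5 · 11.
Divisors of 110: 1, 2, 5, 10, 11, 22, 55, 110.
Test each divisor d:
82^1 ≡ 82 (mod 121)
82^2 ≡ 69 (mod 121)
82^5 ≡ 56 (mod 121)
82^10 ≡ 111 (mod 121)
82^11 ≡ 27 (mod 121)
82^22 ≡ 3 (mod 121)
82^55 ≡ 1 (mod 121) ✓
The order of 82 is 55, so the subgroup it generates has 55 elements.
Index = |(Z/121Z)^×| / |⟨82⟩| = 110 / 55 = 2.

2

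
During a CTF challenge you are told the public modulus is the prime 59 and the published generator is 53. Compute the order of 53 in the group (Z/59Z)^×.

29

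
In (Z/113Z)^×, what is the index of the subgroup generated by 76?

By Lagrange's theorem, ord_113(76) divides φ(113) = 113 − 1 = 112 = 2^4 · 7.
Divisors of 112: 1, 2, 4, 7, 8, 14, 16, 28, 56, 112.
Check 76^d mod 113 for each divisor in increasing order:
76^1 ≡ 76 (mod 113)
76^2 ≡ 13 (mod 113)
76^4 ≡ 56 (mod 113)
76^7 ≡ 71 (mod 113)
76^8 ≡ 85 (mod 113)
76^14 ≡ 69 (mod 113)
76^16 ≡ 106 (mod 113)
76^28 ≡ 15 (mod 113)
76^56 ≡ 112 (mod 113)
76^112 ≡ 1 (mod 113) ✓
Thus |⟨76⟩| = ord(76) = 112.
Index = |(Z/113Z)^×| / |⟨76⟩| = 112 / 112 = 1.

1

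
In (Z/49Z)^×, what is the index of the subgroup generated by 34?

3

ord(34) | φ(49) = φ(7^2) = 7·(7−1) = 42 = 2 · 3 · 7.
Divisors of 42: 1, 2, 3, 6, 7, 14, 21, 42.
Compute 34^d (mod 49) for the divisors d until we hit 1:
34^1 ≡ 34 (mod 49)
34^2 ≡ 29 (mod 49)
34^3 ≡ 6 (mod 49)
34^6 ≡ 36 (mod 49)
34^7 ≡ 48 (mod 49)
34^14 ≡ 1 (mod 49) ✓
The order of 34 is 14, so the subgroup it generates has 14 elements.
Index = |(Z/49Z)^×| / |⟨34⟩| = 42 / 14 = 3.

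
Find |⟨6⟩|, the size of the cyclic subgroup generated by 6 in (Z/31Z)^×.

ord(6) | φ(31) = 31 − 1 = 30 = 2 · 3 · 5.
Divisors of 30: 1, 2, 3, 5, 6, 10, 15, 30.
Evaluate successive powers at the divisors of 30:
6^1 ≡ 6 (mod 31)
6^2 ≡ 5 (mod 31)
6^3 ≡ 30 (mod 31)
6^5 ≡ 26 (mod 31)
6^6 ≡ 1 (mod 31) ✓
So ord_31(6) = 6.

6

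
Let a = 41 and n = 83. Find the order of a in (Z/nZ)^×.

Since 41 ∈ (Z/83Z)^×, its order divides φ(83) = 83 − 1 = 82 = 2 · 41.
Divisors of 82: 1, 2, 41, 82.
Test each divisor d:
41^1 ≡ 41
41^2 ≡ 21
41^41 ≡ 1
The smallest such exponent is 41, so the order of 41 is 41.

41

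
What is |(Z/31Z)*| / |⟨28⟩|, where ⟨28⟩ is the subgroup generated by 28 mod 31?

ord(28) | φ(31) = 31 − 1 = 30 = 2 · 3 · 5.
Divisors of 30: 1, 2, 3, 5, 6, 10, 15, 30.
Compute 28^d (mod 31) for the divisors d until we hit 1:
28^1 ≡ 28 (mod 31)
28^2 ≡ 9 (mod 31)
28^3 ≡ 4 (mod 31)
28^5 ≡ 5 (mod 31)
28^6 ≡ 16 (mod 31)
28^10 ≡ 25 (mod 31)
28^15 ≡ 1 (mod 31) ✓
So ord_31(28) = 15, hence |⟨28⟩| = 15.
The index is φ(31) / ord(28) = 30 / 15 = 2.

2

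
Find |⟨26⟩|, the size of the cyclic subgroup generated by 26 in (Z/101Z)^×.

Since 26 ∈ (Z/101Z)^×, its order divides φ(101) = 101 − 1 = 100 = 2^2 · 5^2.
Divisors of 100: 1, 2, 4, 5, 10, 20, 25, 50, 100.
Evaluate successive powers at the divisors of 100:
26^1 ≡ 26
26^2 ≡ 70
26^4 ≡ 52
26^5 ≡ 39
26^10 ≡ 6
26^20 ≡ 36
26^25 ≡ 91
26^50 ≡ 100
26^100 ≡ 1
The smallest such exponent is 100, so the order of 26 is 100.

100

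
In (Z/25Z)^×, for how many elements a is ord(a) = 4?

φ(25) = φ(5^2) = 5·(5−1) = 20 = 2^2 · 5.
(Z/25Z)^× is cyclic (|G| = 20); a cyclic group of order m has exactly φ(d) elements of each order d | m, and none otherwise.
4 = 2^2 divides 20, and φ(4) = 2.

2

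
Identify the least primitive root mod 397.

φ(397) = 397 − 1 = 396 = 2^2 · 3^2 · 11.
Test candidates g = 2, 3, … against the prime factors q ∈ {2, 3, 11} of φ(397): g is a generator iff g^(396/q) ≢ 1 for every such q.
g = 2: 2^198 ≡ 396; 2^132 ≡ 1 — hits 1, so not a primitive root.
g = 3: 3^198 ≡ 1 — hits 1, so not a primitive root.
g = 4: 4^198 ≡ 1 — hits 1, so not a primitive root.
g = 5: 5^198 ≡ 396; 5^132 ≡ 362; 5^36 ≡ 290 — none is 1, so 5 is a primitive root.
Hence the least primitive root of 397 is 5.

5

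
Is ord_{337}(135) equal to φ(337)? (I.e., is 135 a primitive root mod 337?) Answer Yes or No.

No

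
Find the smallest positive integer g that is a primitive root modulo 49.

3

φ(49) = φ(7^2) = 7·(7−1) = 42 = 2 · 3 · 7.
Test candidates g = 2, 3, … against the prime factors q ∈ {2, 3, 7} of φ(49): g is a generator iff g^(42/q) ≢ 1 for every such q.
g = 2: 2^21 ≡ 1 — hits 1, so not a primitive root.
g = 3: 3^21 ≡ 48; 3^14 ≡ 30; 3^6 ≡ 43 — none is 1, so 3 is a primitive root.
So 3 is the smallest generator of (Z/49Z)^×.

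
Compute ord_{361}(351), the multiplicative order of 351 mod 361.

171

ord(351) | φ(361) = φ(19^2) = 19·(19−1) = 342 = 2 · 3^2 · 19.
Divisors of 342: 1, 2, 3, 6, 9, 18, 19, 38, 57, 114, 171, 342.
Evaluate successive powers at the divisors of 342:
351^1 ≡ 351 (mod 361)
351^2 ≡ 100 (mod 361)
351^3 ≡ 83 (mod 361)
351^6 ≡ 30 (mod 361)
351^9 ≡ 324 (mod 361)
351^18 ≡ 286 (mod 361)
351^19 ≡ 28 (mod 361)
351^38 ≡ 62 (mod 361)
351^57 ≡ 292 (mod 361)
351^114 ≡ 68 (mod 361)
351^171 ≡ 1 (mod 361) ✓
Therefore the multiplicative order of 351 modulo 361 is 171.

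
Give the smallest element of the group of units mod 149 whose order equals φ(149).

2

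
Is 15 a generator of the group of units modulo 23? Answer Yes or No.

φ(23) = 23 − 1 = 22 = 2 · 11.
15 is a primitive root mod 23 iff 15^(φ(23)/q) ≢ 1 for every prime q | φ(23), i.e. q ∈ {2, 11}.
15^11 ≡ 22 (mod 23)  [q = 2: ≢ 1 ✓]
15^2 ≡ 18 (mod 23)  [q = 11: ≢ 1 ✓]
Every test exponent gives a nontrivial residue, hence 15 generates the full group.

Yes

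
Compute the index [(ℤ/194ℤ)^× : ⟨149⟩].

3

Since 149 ∈ (Z/194Z)^×, its order divides φ(194) = φ(2)·φ(97) = 1·96 = 96 = 2^5 · 3.
Divisors of 96: 1, 2, 3, 4, 6, 8, 12, 16, 24, 32, 48, 96.
Test each divisor d:
149^1 ≡ 149 (mod 194)
149^2 ≡ 85 (mod 194)
149^3 ≡ 55 (mod 194)
149^4 ≡ 47 (mod 194)
149^6 ≡ 115 (mod 194)
149^8 ≡ 75 (mod 194)
149^12 ≡ 33 (mod 194)
149^16 ≡ 193 (mod 194)
149^24 ≡ 119 (mod 194)
149^32 ≡ 1 (mod 194) ✓
Thus |⟨149⟩| = ord(149) = 32.
Index = |(Z/194Z)^×| / |⟨149⟩| = 96 / 32 = 3.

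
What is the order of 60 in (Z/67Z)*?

The order of 60 must divide φ(67) = 67 − 1 = 66 = 2 · 3 · 11.
Divisors of 66: 1, 2, 3, 6, 11, 22, 33, 66.
Check 60^d mod 67 for each divisor in increasing order:
60^1 ≡ 60 (mod 67)
60^2 ≡ 49 (mod 67)
60^3 ≡ 59 (mod 67)
60^6 ≡ 64 (mod 67)
60^11 ≡ 37 (mod 67)
60^22 ≡ 29 (mod 67)
60^33 ≡ 1 (mod 67) ✓
So ord_67(60) = 33.

33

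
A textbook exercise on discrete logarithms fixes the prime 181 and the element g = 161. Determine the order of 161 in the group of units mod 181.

By Lagrange's theorem, ord_181(161) divides φ(181) = 181 − 1 = 180 = 2^2 · 3^2 · 5.
Divisors of 180: 1, 2, 3, 4, 5, 6, 9, 10, 12, 15, 18, 20, 30, 36, 45, 60, 90, 180.
Check 161^d mod 181 for each divisor in increasing order:
161^1 ≡ 161 (mod 181)
161^2 ≡ 38 (mod 181)
161^3 ≡ 145 (mod 181)
161^4 ≡ 177 (mod 181)
161^5 ≡ 80 (mod 181)
161^6 ≡ 29 (mod 181)
161^9 ≡ 42 (mod 181)
161^10 ≡ 65 (mod 181)
161^12 ≡ 117 (mod 181)
161^15 ≡ 132 (mod 181)
161^18 ≡ 135 (mod 181)
161^20 ≡ 62 (mod 181)
161^30 ≡ 48 (mod 181)
161^36 ≡ 125 (mod 181)
161^45 ≡ 1 (mod 181) ✓
Hence ord(161) = 45.

45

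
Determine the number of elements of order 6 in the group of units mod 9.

2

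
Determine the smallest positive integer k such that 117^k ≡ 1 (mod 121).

110

The order of 117 must divide φ(121) = φ(11^2) = 11·(11−1) = 110 = 2 · 5 · 11.
Divisors of 110: 1, 2, 5, 10, 11, 22, 55, 110.
Compute 117^d (mod 121) for the divisors d until we hit 1:
117^1 ≡ 117 (mod 121)
117^2 ≡ 16 (mod 121)
117^5 ≡ 65 (mod 121)
117^10 ≡ 111 (mod 121)
117^11 ≡ 40 (mod 121)
117^22 ≡ 27 (mod 121)
117^55 ≡ 120 (mod 121)
117^110 ≡ 1 (mod 121) ✓
Therefore the multiplicative order of 117 modulo 121 is 110.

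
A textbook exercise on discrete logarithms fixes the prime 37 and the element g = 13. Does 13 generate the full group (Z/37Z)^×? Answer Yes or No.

Yes

φ(37) = 37 − 1 = 36 = 2^2 · 3^2.
Test 13^(36/q) mod 37 for each prime factor q of 36:
13^18 ≡ 36 (mod 37)  [q = 2: ≢ 1 ✓]
13^12 ≡ 10 (mod 37)  [q = 3: ≢ 1 ✓]
Every test exponent gives a nontrivial residue, hence 13 generates the full group.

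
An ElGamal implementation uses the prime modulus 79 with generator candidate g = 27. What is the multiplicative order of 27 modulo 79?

26

The order of 27 must divide φ(79) = 79 − 1 = 78 = 2 · 3 · 13.
Divisors of 78: 1, 2, 3, 6, 13, 26, 39, 78.
Check 27^d mod 79 for each divisor in increasing order:
27^1 ≡ 27 (mod 79)
27^2 ≡ 18 (mod 79)
27^3 ≡ 12 (mod 79)
27^6 ≡ 65 (mod 79)
27^13 ≡ 78 (mod 79)
27^26 ≡ 1 (mod 79) ✓
Therefore the multiplicative order of 27 modulo 79 is 26.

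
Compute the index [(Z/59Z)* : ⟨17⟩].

2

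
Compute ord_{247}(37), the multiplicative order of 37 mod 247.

Since 37 ∈ (Z/247Z)^×, its order divides φ(247) = φ(13·19) = (13−1)·(19−1) = 12·18 = 216 = 2^3 · 3^3.
Divisors of 216: 1, 2, 3, 4, 6, 8, 9, 12, 18, 24, 27, 36, 54, 72, 108, 216.
Compute 37^d (mod 247) for the divisors d until we hit 1:
37^1 ≡ 37
37^2 ≡ 134
37^3 ≡ 18
37^4 ≡ 172
37^6 ≡ 77
37^8 ≡ 191
37^9 ≡ 151
37^12 ≡ 1
Hence ord(37) = 12.

12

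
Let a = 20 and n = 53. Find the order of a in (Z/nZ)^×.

52

By Lagrange's theorem, ord_53(20) divides φ(53) = 53 − 1 = 52 = 2^2 · 13.
Divisors of 52: 1, 2, 4, 13, 26, 52.
Evaluate successive powers at the divisors of 52:
20^1 ≡ 20 (mod 53)
20^2 ≡ 29 (mod 53)
20^4 ≡ 46 (mod 53)
20^13 ≡ 30 (mod 53)
20^26 ≡ 52 (mod 53)
20^52 ≡ 1 (mod 53) ✓
Hence ord(20) = 52.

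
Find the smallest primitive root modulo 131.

φ(131) = 131 − 1 = 130 = 2 · 5 · 13.
g is a primitive root iff g^(130/q) ≢ 1 (mod 131) for each prime q ∈ {2, 5, 13}.
g = 2: 2^65 ≡ 130; 2^26 ≡ 53; 2^10 ≡ 107 — none is 1, so 2 is a primitive root.
The smallest primitive root modulo 131 is 2.

2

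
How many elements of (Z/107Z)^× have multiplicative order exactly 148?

φ(107) = 107 − 1 = 106 = 2 · 53.
In a cyclic group of order 106, there are φ(d) elements of order d for each divisor d of 106, and zero for non-divisors.
148 does not divide 106, so no element of (Z/107Z)^× has order 148.

0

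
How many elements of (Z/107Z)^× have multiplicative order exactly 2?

φ(107) = 107 − 1 = 106 = 2 · 53.
In a cyclic group of order 106, there are φ(d) elements of order d for each divisor d of 106, and zero for non-divisors.
2 | 106, and φ(2) = 2 − 1 = 1.

1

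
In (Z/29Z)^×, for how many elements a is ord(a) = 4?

2

φ(29) = 29 − 1 = 28 = 2^2 · 7.
Since (Z/29Z)^× is cyclic of order 28, the number of elements of order d is φ(d) when d | 28 and 0 otherwise.
4 = 2^2 divides 28, and φ(4) = 2.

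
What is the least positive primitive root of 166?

φ(166) = φ(2)·φ(83) = 1·82 = 82 = 2 · 41.
g is a primitive root iff g^(82/q) ≢ 1 (mod 166) for each prime q ∈ {2, 41}.
g = 2: gcd(2, 166) = 2 > 1, not a unit — skip.
g = 3: 3^41 ≡ 1 — hits 1, so not a primitive root.
g = 4: gcd(4, 166) = 2 > 1, not a unit — skip.
g = 5: 5^41 ≡ 165; 5^2 ≡ 25 — none is 1, so 5 is a primitive root.
Hence the least primitive root of 166 is 5.

5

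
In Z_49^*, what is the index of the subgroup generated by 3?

The order of 3 must divide φ(49) = φ(7^2) = 7·(7−1) = 42 = 2 · 3 · 7.
Divisors of 42: 1, 2, 3, 6, 7, 14, 21, 42.
Check 3^d mod 49 for each divisor in increasing order:
3^1 ≡ 3 (mod 49)
3^2 ≡ 9 (mod 49)
3^3 ≡ 27 (mod 49)
3^6 ≡ 43 (mod 49)
3^7 ≡ 31 (mod 49)
3^14 ≡ 30 (mod 49)
3^21 ≡ 48 (mod 49)
3^42 ≡ 1 (mod 49) ✓
So ord_49(3) = 42, hence |⟨3⟩| = 42.
[(Z/49Z)^× : ⟨3⟩] = 42/42 = 1.

1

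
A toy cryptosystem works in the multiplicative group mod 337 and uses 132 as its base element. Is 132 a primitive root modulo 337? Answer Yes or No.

Yes

φ(337) = 337 − 1 = 336 = 2^4 · 3 · 7.
It suffices to check that the order of 132 is not a proper divisor of 336: compute 132^(336/q) for q ∈ {2, 3, 7}.
132^168 ≡ 336 (mod 337)  [q = 2: ≢ 1 ✓]
132^112 ≡ 128 (mod 337)  [q = 3: ≢ 1 ✓]
132^48 ≡ 175 (mod 337)  [q = 7: ≢ 1 ✓]
None equal 1, so ord_337(132) = 336: 132 is a primitive root.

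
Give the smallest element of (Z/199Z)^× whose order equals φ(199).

3

φ(199) = 199 − 1 = 198 = 2 · 3^2 · 11.
Test candidates g = 2, 3, … against the prime factors q ∈ {2, 3, 11} of φ(199): g is a generator iff g^(198/q) ≢ 1 for every such q.
g = 2: 2^99 ≡ 1 — hits 1, so not a primitive root.
g = 3: 3^99 ≡ 198; 3^66 ≡ 106; 3^18 ≡ 125 — none is 1, so 3 is a primitive root.
Hence the least primitive root of 199 is 3.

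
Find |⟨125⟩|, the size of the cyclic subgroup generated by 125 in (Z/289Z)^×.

Since 125 ∈ (Z/289Z)^×, its order divides φ(289) = φ(17^2) = 17·(17−1) = 272 = 2^4 · 17.
Divisors of 272: 1, 2, 4, 8, 16, 17, 34, 68, 136, 272.
Evaluate successive powers at the divisors of 272:
125^1 ≡ 125 (mod 289)
125^2 ≡ 19 (mod 289)
125^4 ≡ 72 (mod 289)
125^8 ≡ 271 (mod 289)
125^16 ≡ 35 (mod 289)
125^17 ≡ 40 (mod 289)
125^34 ≡ 155 (mod 289)
125^68 ≡ 38 (mod 289)
125^136 ≡ 288 (mod 289)
125^272 ≡ 1 (mod 289) ✓
Hence ord(125) = 272.

272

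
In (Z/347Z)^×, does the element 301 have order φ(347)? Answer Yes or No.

Yes

φ(347) = 347 − 1 = 346 = 2 · 173.
Test 301^(346/q) mod 347 for each prime factor q of 346:
301^173 ≡ 346 (mod 347)  [q = 2: ≢ 1 ✓]
301^2 ≡ 34 (mod 347)  [q = 173: ≢ 1 ✓]
Every test exponent gives a nontrivial residue, hence 301 generates the full group.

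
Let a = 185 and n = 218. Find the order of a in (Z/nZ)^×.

4

The order of 185 must divide φ(218) = φ(2)·φ(109) = 1·108 = 108 = 2^2 · 3^3.
Divisors of 108: 1, 2, 3, 4, 6, 9, 12, 18, 27, 36, 54, 108.
Compute 185^d (mod 218) for the divisors d until we hit 1:
185^1 ≡ 185 (mod 218)
185^2 ≡ 217 (mod 218)
185^3 ≡ 33 (mod 218)
185^4 ≡ 1 (mod 218) ✓
Therefore the multiplicative order of 185 modulo 218 is 4.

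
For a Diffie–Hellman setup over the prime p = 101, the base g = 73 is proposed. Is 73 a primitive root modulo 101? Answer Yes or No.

φ(101) = 101 − 1 = 100 = 2^2 · 5^2.
It suffices to check that the order of 73 is not a proper divisor of 100: compute 73^(100/q) for q ∈ {2, 5}.
73^50 ≡ 100 (mod 101)  [q = 2: ≢ 1 ✓]
73^20 ≡ 95 (mod 101)  [q = 5: ≢ 1 ✓]
None equal 1, so ord_101(73) = 100: 73 is a primitive root.

Yes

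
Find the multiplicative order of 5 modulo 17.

16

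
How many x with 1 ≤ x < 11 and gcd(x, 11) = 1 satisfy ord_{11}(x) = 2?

φ(11) = 11 − 1 = 10 = 2 · 5.
In a cyclic group of order 10, there are φ(d) elements of order d for each divisor d of 10, and zero for non-divisors.
2 | 10, and φ(2) = 2 − 1 = 1.

1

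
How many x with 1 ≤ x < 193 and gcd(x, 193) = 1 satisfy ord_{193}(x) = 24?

φ(193) = 193 − 1 = 192 = 2^6 · 3.
Since (Z/193Z)^× is cyclic of order 192, the number of elements of order d is φ(d) when d | 192 and 0 otherwise.
24 = 2^3 · 3 divides 192, and φ(24) = 8.

8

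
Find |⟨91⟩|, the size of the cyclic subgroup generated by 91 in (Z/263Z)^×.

By Lagrange's theorem, ord_263(91) divides φ(263) = 263 − 1 = 262 = 2 · 131.
Divisors of 262: 1, 2, 131, 262.
Evaluate successive powers at the divisors of 262:
91^1 ≡ 91
91^2 ≡ 128
91^131 ≡ 262
91^262 ≡ 1
The smallest such exponent is 262, so the order of 91 is 262.

262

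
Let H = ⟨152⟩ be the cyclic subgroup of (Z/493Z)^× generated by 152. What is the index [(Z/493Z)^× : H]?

32

Since 152 ∈ (Z/493Z)^×, its order divides φ(493) = φ(17·29) = (17−1)·(29−1) = 16·28 = 448 = 2^6 · 7.
Divisors of 448: 1, 2, 4, 7, 8, 14, 16, 28, 32, 56, 64, 112, 224, 448.
Test each divisor d:
152^1 ≡ 152 (mod 493)
152^2 ≡ 426 (mod 493)
152^4 ≡ 52 (mod 493)
152^7 ≡ 407 (mod 493)
152^8 ≡ 239 (mod 493)
152^14 ≡ 1 (mod 493) ✓
The order of 152 is 14, so the subgroup it generates has 14 elements.
[(Z/493Z)^× : ⟨152⟩] = 448/14 = 32.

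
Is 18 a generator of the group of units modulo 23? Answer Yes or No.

φ(23) = 23 − 1 = 22 = 2 · 11.
An element g generates (Z/23Z)^× iff g^(22/q) ≢ 1 (mod 23) for each prime q ∈ {2, 11}.
18^11 ≡ 1 (mod 23)  [q = 2: ≡ 1 ✗]
18^2 ≡ 2 (mod 23)  [q = 11: ≢ 1 ✓]
The check at q = 2 fails, so 18 generates a proper subgroup.

No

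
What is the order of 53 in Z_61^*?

The order of 53 must divide φ(61) = 61 − 1 = 60 = 2^2 · 3 · 5.
Divisors of 60: 1, 2, 3, 4, 5, 6, 10, 12, 15, 20, 30, 60.
Compute 53^d (mod 61) for the divisors d until we hit 1:
53^1 ≡ 53 (mod 61)
53^2 ≡ 3 (mod 61)
53^3 ≡ 37 (mod 61)
53^4 ≡ 9 (mod 61)
53^5 ≡ 50 (mod 61)
53^6 ≡ 27 (mod 61)
53^10 ≡ 60 (mod 61)
53^12 ≡ 58 (mod 61)
53^15 ≡ 11 (mod 61)
53^20 ≡ 1 (mod 61) ✓
So ord_61(53) = 20.

20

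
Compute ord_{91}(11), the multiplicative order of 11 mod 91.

12

Since 11 ∈ (Z/91Z)^×, its order divides φ(91) = φ(7·13) = (7−1)·(13−1) = 6·12 = 72 = 2^3 · 3^2.
Divisors of 72: 1, 2, 3, 4, 6, 8, 9, 12, 18, 24, 36, 72.
Evaluate successive powers at the divisors of 72:
11^1 ≡ 11 (mod 91)
11^2 ≡ 30 (mod 91)
11^3 ≡ 57 (mod 91)
11^4 ≡ 81 (mod 91)
11^6 ≡ 64 (mod 91)
11^8 ≡ 9 (mod 91)
11^9 ≡ 8 (mod 91)
11^12 ≡ 1 (mod 91) ✓
Hence ord(11) = 12.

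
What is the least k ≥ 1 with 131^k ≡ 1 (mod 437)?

99

Since 131 ∈ (Z/437Z)^×, its order divides φ(437) = φ(19·23) = (19−1)·(23−1) = 18·22 = 396 = 2^2 · 3^2 · 11.
Divisors of 396: 1, 2, 3, 4, 6, 9, 11, 12, 18, 22, 33, 36, 44, 66, 99, 132, 198, 396.
Test each divisor d:
131^1 ≡ 131
131^2 ≡ 118
131^3 ≡ 163
131^4 ≡ 377
131^6 ≡ 349
131^9 ≡ 77
131^11 ≡ 346
131^12 ≡ 315
131^18 ≡ 248
131^22 ≡ 415
131^33 ≡ 254
131^36 ≡ 324
131^44 ≡ 47
131^66 ≡ 277
131^99 ≡ 1
Hence ord(131) = 99.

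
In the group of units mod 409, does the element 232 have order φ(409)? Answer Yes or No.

φ(409) = 409 − 1 = 408 = 2^3 · 3 · 17.
It suffices to check that the order of 232 is not a proper divisor of 408: compute 232^(408/q) for q ∈ {2, 3, 17}.
232^204 ≡ 408 (mod 409)  [q = 2: ≢ 1 ✓]
232^136 ≡ 53 (mod 409)  [q = 3: ≢ 1 ✓]
232^24 ≡ 345 (mod 409)  [q = 17: ≢ 1 ✓]
All checks pass, so 232 has order 408 and is a primitive root modulo 409.

Yes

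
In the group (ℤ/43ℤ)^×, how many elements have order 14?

φ(43) = 43 − 1 = 42 = 2 · 3 · 7.
In a cyclic group of order 42, there are φ(d) elements of order d for each divisor d of 42, and zero for non-divisors.
14 = 2 · 7 divides 42, and φ(14) = 6.

6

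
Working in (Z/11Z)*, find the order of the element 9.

5

ord(9) | φ(11) = 11 − 1 = 10 = 2 · 5.
Divisors of 10: 1, 2, 5, 10.
Test each divisor d:
9^1 ≡ 9 (mod 11)
9^2 ≡ 4 (mod 11)
9^5 ≡ 1 (mod 11) ✓
Hence ord(9) = 5.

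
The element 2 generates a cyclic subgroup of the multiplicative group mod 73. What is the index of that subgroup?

8

By Lagrange's theorem, ord_73(2) divides φ(73) = 73 − 1 = 72 = 2^3 · 3^2.
Divisors of 72: 1, 2, 3, 4, 6, 8, 9, 12, 18, 24, 36, 72.
Evaluate successive powers at the divisors of 72:
2^1 ≡ 2 (mod 73)
2^2 ≡ 4 (mod 73)
2^3 ≡ 8 (mod 73)
2^4 ≡ 16 (mod 73)
2^6 ≡ 64 (mod 73)
2^8 ≡ 37 (mod 73)
2^9 ≡ 1 (mod 73) ✓
So ord_73(2) = 9, hence |⟨2⟩| = 9.
Index = |(Z/73Z)^×| / |⟨2⟩| = 72 / 9 = 8.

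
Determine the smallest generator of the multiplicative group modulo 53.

φ(53) = 53 − 1 = 52 = 2^2 · 13.
g is a primitive root iff g^(52/q) ≢ 1 (mod 53) for each prime q ∈ {2, 13}.
g = 2: 2^26 ≡ 52; 2^4 ≡ 16 — none is 1, so 2 is a primitive root.
Hence the least primitive root of 53 is 2.

2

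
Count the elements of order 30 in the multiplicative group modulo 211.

8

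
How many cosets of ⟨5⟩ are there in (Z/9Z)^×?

ord(5) | φ(9) = φ(3^2) = 3·(3−1) = 6 = 2 · 3.
Divisors of 6: 1, 2, 3, 6.
Test each divisor d:
5^1 ≡ 5
5^2 ≡ 7
5^3 ≡ 8
5^6 ≡ 1
The order of 5 is 6, so the subgroup it generates has 6 elements.
Index = |(Z/9Z)^×| / |⟨5⟩| = 6 / 6 = 1.

1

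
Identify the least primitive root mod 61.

2

φ(61) = 61 − 1 = 60 = 2^2 · 3 · 5.
g is a primitive root iff g^(60/q) ≢ 1 (mod 61) for each prime q ∈ {2, 3, 5}.
g = 2: 2^30 ≡ 60; 2^20 ≡ 47; 2^12 ≡ 9 — none is 1, so 2 is a primitive root.
Hence the least primitive root of 61 is 2.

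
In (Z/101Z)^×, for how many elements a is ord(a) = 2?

1

φ(101) = 101 − 1 = 100 = 2^2 · 5^2.
Since (Z/101Z)^× is cyclic of order 100, the number of elements of order d is φ(d) when d | 100 and 0 otherwise.
2 | 100, and φ(2) = 2 − 1 = 1.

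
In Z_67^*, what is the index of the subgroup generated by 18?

ord(18) | φ(67) = 67 − 1 = 66 = 2 · 3 · 11.
Divisors of 66: 1, 2, 3, 6, 11, 22, 33, 66.
Test each divisor d:
18^1 ≡ 18
18^2 ≡ 56
18^3 ≡ 3
18^6 ≡ 9
18^11 ≡ 38
18^22 ≡ 37
18^33 ≡ 66
18^66 ≡ 1
Thus |⟨18⟩| = ord(18) = 66.
[(Z/67Z)^× : ⟨18⟩] = 66/66 = 1.

1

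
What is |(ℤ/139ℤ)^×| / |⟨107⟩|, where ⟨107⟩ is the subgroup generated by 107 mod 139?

2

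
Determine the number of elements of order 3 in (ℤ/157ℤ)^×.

2

φ(157) = 157 − 1 = 156 = 2^2 · 3 · 13.
Since (Z/157Z)^× is cyclic of order 156, the number of elements of order d is φ(d) when d | 156 and 0 otherwise.
3 | 156, and φ(3) = 3 − 1 = 2.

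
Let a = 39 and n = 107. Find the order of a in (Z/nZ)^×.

53

Since 39 ∈ (Z/107Z)^×, its order divides φ(107) = 107 − 1 = 106 = 2 · 53.
Divisors of 106: 1, 2, 53, 106.
Check 39^d mod 107 for each divisor in increasing order:
39^1 ≡ 39 (mod 107)
39^2 ≡ 23 (mod 107)
39^53 ≡ 1 (mod 107) ✓
So ord_107(39) = 53.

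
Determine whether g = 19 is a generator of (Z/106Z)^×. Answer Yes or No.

Yes

φ(106) = φ(2)·φ(53) = 1·52 = 52 = 2^2 · 13.
An element g generates (Z/106Z)^× iff g^(52/q) ≢ 1 (mod 106) for each prime q ∈ {2, 13}.
19^26 ≡ 105 (mod 106)  [q = 2: ≢ 1 ✓]
19^4 ≡ 47 (mod 106)  [q = 13: ≢ 1 ✓]
All checks pass, so 19 has order 52 and is a primitive root modulo 106.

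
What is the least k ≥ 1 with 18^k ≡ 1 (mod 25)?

4

The order of 18 must divide φ(25) = φ(5^2) = 5·(5−1) = 20 = 2^2 · 5.
Divisors of 20: 1, 2, 4, 5, 10, 20.
Check 18^d mod 25 for each divisor in increasing order:
18^1 ≡ 18 (mod 25)
18^2 ≡ 24 (mod 25)
18^4 ≡ 1 (mod 25) ✓
Therefore the multiplicative order of 18 modulo 25 is 4.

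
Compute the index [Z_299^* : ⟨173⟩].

4

Since 173 ∈ (Z/299Z)^×, its order divides φ(299) = φ(13·23) = (13−1)·(23−1) = 12·22 = 264 = 2^3 · 3 · 11.
Divisors of 264: 1, 2, 3, 4, 6, 8, 11, 12, 22, 24, 33, 44, 66, 88, 132, 264.
Test each divisor d:
173^1 ≡ 173
173^2 ≡ 29
173^3 ≡ 233
173^4 ≡ 243
173^6 ≡ 170
173^8 ≡ 146
173^11 ≡ 231
173^12 ≡ 196
173^22 ≡ 139
173^24 ≡ 144
173^33 ≡ 116
173^44 ≡ 185
173^66 ≡ 1
Thus |⟨173⟩| = ord(173) = 66.
[(Z/299Z)^× : ⟨173⟩] = 264/66 = 4.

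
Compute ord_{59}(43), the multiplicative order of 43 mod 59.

58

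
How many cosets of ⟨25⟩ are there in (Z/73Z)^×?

2

ord(25) | φ(73) = 73 − 1 = 72 = 2^3 · 3^2.
Divisors of 72: 1, 2, 3, 4, 6, 8, 9, 12, 18, 24, 36, 72.
Test each divisor d:
25^1 ≡ 25 (mod 73)
25^2 ≡ 41 (mod 73)
25^3 ≡ 3 (mod 73)
25^4 ≡ 2 (mod 73)
25^6 ≡ 9 (mod 73)
25^8 ≡ 4 (mod 73)
25^9 ≡ 27 (mod 73)
25^12 ≡ 8 (mod 73)
25^18 ≡ 72 (mod 73)
25^24 ≡ 64 (mod 73)
25^36 ≡ 1 (mod 73) ✓
So ord_73(25) = 36, hence |⟨25⟩| = 36.
The index is φ(73) / ord(25) = 72 / 36 = 2.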